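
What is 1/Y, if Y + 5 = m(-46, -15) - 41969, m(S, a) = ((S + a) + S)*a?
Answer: -1/40369 ≈ -2.4771e-5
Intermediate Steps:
m(S, a) = a*(a + 2*S) (m(S, a) = (a + 2*S)*a = a*(a + 2*S))
Y = -40369 (Y = -5 + (-15*(-15 + 2*(-46)) - 41969) = -5 + (-15*(-15 - 92) - 41969) = -5 + (-15*(-107) - 41969) = -5 + (1605 - 41969) = -5 - 40364 = -40369)
1/Y = 1/(-40369) = -1/40369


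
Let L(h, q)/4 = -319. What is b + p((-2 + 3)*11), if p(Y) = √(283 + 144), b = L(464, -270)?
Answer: -1276 + √427 ≈ -1255.3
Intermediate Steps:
L(h, q) = -1276 (L(h, q) = 4*(-319) = -1276)
b = -1276
p(Y) = √427
b + p((-2 + 3)*11) = -1276 + √427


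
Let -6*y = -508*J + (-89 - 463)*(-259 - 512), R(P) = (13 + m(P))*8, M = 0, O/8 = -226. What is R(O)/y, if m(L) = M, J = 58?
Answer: -39/24758 ≈ -0.0015752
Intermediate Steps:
O = -1808 (O = 8*(-226) = -1808)
m(L) = 0
R(P) = 104 (R(P) = (13 + 0)*8 = 13*8 = 104)
y = -198064/3 (y = -(-508*58 + (-89 - 463)*(-259 - 512))/6 = -(-29464 - 552*(-771))/6 = -(-29464 + 425592)/6 = -⅙*396128 = -198064/3 ≈ -66021.)
R(O)/y = 104/(-198064/3) = 104*(-3/198064) = -39/24758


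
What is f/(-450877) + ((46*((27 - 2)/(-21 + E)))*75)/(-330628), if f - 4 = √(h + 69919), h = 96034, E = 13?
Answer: 19438780577/596290243024 - √165953/450877 ≈ 0.031696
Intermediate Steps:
f = 4 + √165953 (f = 4 + √(96034 + 69919) = 4 + √165953 ≈ 411.37)
f/(-450877) + ((46*((27 - 2)/(-21 + E)))*75)/(-330628) = (4 + √165953)/(-450877) + ((46*((27 - 2)/(-21 + 13)))*75)/(-330628) = (4 + √165953)*(-1/450877) + ((46*(25/(-8)))*75)*(-1/330628) = (-4/450877 - √165953/450877) + ((46*(25*(-⅛)))*75)*(-1/330628) = (-4/450877 - √165953/450877) + ((46*(-25/8))*75)*(-1/330628) = (-4/450877 - √165953/450877) - 575/4*75*(-1/330628) = (-4/450877 - √165953/450877) - 43125/4*(-1/330628) = (-4/450877 - √165953/450877) + 43125/1322512 = 19438780577/596290243024 - √165953/450877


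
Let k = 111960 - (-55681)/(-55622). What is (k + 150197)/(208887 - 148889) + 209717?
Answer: 699883990323025/3337208756 ≈ 2.0972e+5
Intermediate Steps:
k = 6227383439/55622 (k = 111960 - (-55681)*(-1)/55622 = 111960 - 1*55681/55622 = 111960 - 55681/55622 = 6227383439/55622 ≈ 1.1196e+5)
(k + 150197)/(208887 - 148889) + 209717 = (6227383439/55622 + 150197)/(208887 - 148889) + 209717 = (14581640973/55622)/59998 + 209717 = (14581640973/55622)*(1/59998) + 209717 = 14581640973/3337208756 + 209717 = 699883990323025/3337208756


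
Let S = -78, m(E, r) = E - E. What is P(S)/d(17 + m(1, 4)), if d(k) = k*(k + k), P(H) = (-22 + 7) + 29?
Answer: 7/289 ≈ 0.024221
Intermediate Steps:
m(E, r) = 0
P(H) = 14 (P(H) = -15 + 29 = 14)
d(k) = 2*k**2 (d(k) = k*(2*k) = 2*k**2)
P(S)/d(17 + m(1, 4)) = 14/((2*(17 + 0)**2)) = 14/((2*17**2)) = 14/((2*289)) = 14/578 = 14*(1/578) = 7/289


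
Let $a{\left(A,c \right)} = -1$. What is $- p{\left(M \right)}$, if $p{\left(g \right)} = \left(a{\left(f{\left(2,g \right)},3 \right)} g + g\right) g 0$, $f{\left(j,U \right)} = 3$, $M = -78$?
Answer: $0$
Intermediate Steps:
$p{\left(g \right)} = 0$ ($p{\left(g \right)} = \left(- g + g\right) g 0 = 0 g 0 = 0 \cdot 0 = 0$)
$- p{\left(M \right)} = \left(-1\right) 0 = 0$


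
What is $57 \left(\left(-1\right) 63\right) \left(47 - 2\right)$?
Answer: $-161595$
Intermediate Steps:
$57 \left(\left(-1\right) 63\right) \left(47 - 2\right) = 57 \left(-63\right) 45 = \left(-3591\right) 45 = -161595$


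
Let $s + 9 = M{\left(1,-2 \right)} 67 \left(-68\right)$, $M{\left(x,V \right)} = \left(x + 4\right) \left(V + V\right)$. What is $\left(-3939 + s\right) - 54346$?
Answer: $32826$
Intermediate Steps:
$M{\left(x,V \right)} = 2 V \left(4 + x\right)$ ($M{\left(x,V \right)} = \left(4 + x\right) 2 V = 2 V \left(4 + x\right)$)
$s = 91111$ ($s = -9 + 2 \left(-2\right) \left(4 + 1\right) 67 \left(-68\right) = -9 + 2 \left(-2\right) 5 \cdot 67 \left(-68\right) = -9 + \left(-20\right) 67 \left(-68\right) = -9 - -91120 = -9 + 91120 = 91111$)
$\left(-3939 + s\right) - 54346 = \left(-3939 + 91111\right) - 54346 = 87172 - 54346 = 32826$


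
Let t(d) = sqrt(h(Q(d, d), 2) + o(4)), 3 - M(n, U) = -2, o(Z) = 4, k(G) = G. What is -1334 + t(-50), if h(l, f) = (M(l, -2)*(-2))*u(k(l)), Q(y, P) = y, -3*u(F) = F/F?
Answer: -1334 + sqrt(66)/3 ≈ -1331.3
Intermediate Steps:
M(n, U) = 5 (M(n, U) = 3 - 1*(-2) = 3 + 2 = 5)
u(F) = -1/3 (u(F) = -F/(3*F) = -1/3*1 = -1/3)
h(l, f) = 10/3 (h(l, f) = (5*(-2))*(-1/3) = -10*(-1/3) = 10/3)
t(d) = sqrt(66)/3 (t(d) = sqrt(10/3 + 4) = sqrt(22/3) = sqrt(66)/3)
-1334 + t(-50) = -1334 + sqrt(66)/3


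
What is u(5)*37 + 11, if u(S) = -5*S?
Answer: -914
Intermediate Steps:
u(5)*37 + 11 = -5*5*37 + 11 = -25*37 + 11 = -925 + 11 = -914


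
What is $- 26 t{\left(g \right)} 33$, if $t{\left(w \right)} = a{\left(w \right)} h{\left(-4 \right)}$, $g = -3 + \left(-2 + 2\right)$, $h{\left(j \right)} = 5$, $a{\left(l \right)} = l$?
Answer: $12870$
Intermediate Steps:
$g = -3$ ($g = -3 + 0 = -3$)
$t{\left(w \right)} = 5 w$ ($t{\left(w \right)} = w 5 = 5 w$)
$- 26 t{\left(g \right)} 33 = - 26 \cdot 5 \left(-3\right) 33 = \left(-26\right) \left(-15\right) 33 = 390 \cdot 33 = 12870$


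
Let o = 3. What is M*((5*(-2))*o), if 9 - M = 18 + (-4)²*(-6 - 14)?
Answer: -9330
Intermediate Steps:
M = 311 (M = 9 - (18 + (-4)²*(-6 - 14)) = 9 - (18 + 16*(-20)) = 9 - (18 - 320) = 9 - 1*(-302) = 9 + 302 = 311)
M*((5*(-2))*o) = 311*((5*(-2))*3) = 311*(-10*3) = 311*(-30) = -9330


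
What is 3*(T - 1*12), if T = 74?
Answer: 186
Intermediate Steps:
3*(T - 1*12) = 3*(74 - 1*12) = 3*(74 - 12) = 3*62 = 186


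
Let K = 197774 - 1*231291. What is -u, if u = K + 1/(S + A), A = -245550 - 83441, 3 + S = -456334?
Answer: 26321838577/785328 ≈ 33517.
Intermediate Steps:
S = -456337 (S = -3 - 456334 = -456337)
A = -328991
K = -33517 (K = 197774 - 231291 = -33517)
u = -26321838577/785328 (u = -33517 + 1/(-456337 - 328991) = -33517 + 1/(-785328) = -33517 - 1/785328 = -26321838577/785328 ≈ -33517.)
-u = -1*(-26321838577/785328) = 26321838577/785328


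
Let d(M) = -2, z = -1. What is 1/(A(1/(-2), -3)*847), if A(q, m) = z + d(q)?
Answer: -1/2541 ≈ -0.00039355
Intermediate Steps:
A(q, m) = -3 (A(q, m) = -1 - 2 = -3)
1/(A(1/(-2), -3)*847) = 1/(-3*847) = 1/(-2541) = -1/2541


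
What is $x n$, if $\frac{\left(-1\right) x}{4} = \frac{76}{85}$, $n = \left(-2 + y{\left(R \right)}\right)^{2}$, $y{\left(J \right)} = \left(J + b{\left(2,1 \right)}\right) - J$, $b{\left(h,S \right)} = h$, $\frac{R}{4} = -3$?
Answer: $0$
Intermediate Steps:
$R = -12$ ($R = 4 \left(-3\right) = -12$)
$y{\left(J \right)} = 2$ ($y{\left(J \right)} = \left(J + 2\right) - J = \left(2 + J\right) - J = 2$)
$n = 0$ ($n = \left(-2 + 2\right)^{2} = 0^{2} = 0$)
$x = - \frac{304}{85}$ ($x = - 4 \cdot \frac{76}{85} = - 4 \cdot 76 \cdot \frac{1}{85} = \left(-4\right) \frac{76}{85} = - \frac{304}{85} \approx -3.5765$)
$x n = \left(- \frac{304}{85}\right) 0 = 0$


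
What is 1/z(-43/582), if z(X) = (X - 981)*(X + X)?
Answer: 169362/24552355 ≈ 0.0068980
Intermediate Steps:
z(X) = 2*X*(-981 + X) (z(X) = (-981 + X)*(2*X) = 2*X*(-981 + X))
1/z(-43/582) = 1/(2*(-43/582)*(-981 - 43/582)) = 1/(2*(-43/582)*(-570985/582)) = 1/(24552355/169362) = 169362/24552355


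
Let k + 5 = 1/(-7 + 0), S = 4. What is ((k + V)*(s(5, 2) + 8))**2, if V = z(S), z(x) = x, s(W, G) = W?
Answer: 10816/49 ≈ 220.73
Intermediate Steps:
k = -36/7 (k = -5 + 1/(-7 + 0) = -5 + 1/(-7) = -5 - 1/7 = -36/7 ≈ -5.1429)
V = 4
((k + V)*(s(5, 2) + 8))**2 = ((-36/7 + 4)*(5 + 8))**2 = (-8/7*13)**2 = (-104/7)**2 = 10816/49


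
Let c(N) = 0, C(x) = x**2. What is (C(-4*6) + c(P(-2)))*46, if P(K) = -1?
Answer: 26496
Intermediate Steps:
(C(-4*6) + c(P(-2)))*46 = ((-4*6)**2 + 0)*46 = ((-24)**2 + 0)*46 = (576 + 0)*46 = 576*46 = 26496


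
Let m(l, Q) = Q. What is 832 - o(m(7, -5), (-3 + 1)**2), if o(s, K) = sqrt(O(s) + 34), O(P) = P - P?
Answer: 832 - sqrt(34) ≈ 826.17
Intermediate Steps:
O(P) = 0
o(s, K) = sqrt(34) (o(s, K) = sqrt(0 + 34) = sqrt(34))
832 - o(m(7, -5), (-3 + 1)**2) = 832 - sqrt(34)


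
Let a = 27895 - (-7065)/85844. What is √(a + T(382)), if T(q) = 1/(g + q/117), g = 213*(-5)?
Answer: √6553996258554720127141/484718146 ≈ 167.02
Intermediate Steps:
g = -1065
T(q) = 1/(-1065 + q/117)
a = 2394625445/85844 (a = 27895 - (-7065)/85844 = 27895 - 1*(-7065/85844) = 27895 + 7065/85844 = 2394625445/85844 ≈ 27895.)
√(a + T(382)) = √(2394625445/85844 + 117/(-124605 + 382)) = √(2394625445/85844 + 117/(-124223)) = √(2394625445/85844 + 117*(-1/124223)) = √(2394625445/85844 - 117/124223) = √(27042504237317/969436292) = √6553996258554720127141/484718146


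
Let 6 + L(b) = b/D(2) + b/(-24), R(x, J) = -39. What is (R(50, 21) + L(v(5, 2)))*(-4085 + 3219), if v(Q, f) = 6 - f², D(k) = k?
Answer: 229057/6 ≈ 38176.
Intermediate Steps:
L(b) = -6 + 11*b/24 (L(b) = -6 + (b/2 + b/(-24)) = -6 + (b*(½) + b*(-1/24)) = -6 + (b/2 - b/24) = -6 + 11*b/24)
(R(50, 21) + L(v(5, 2)))*(-4085 + 3219) = (-39 + (-6 + 11*(6 - 1*2²)/24))*(-4085 + 3219) = (-39 + (-6 + 11*(6 - 1*4)/24))*(-866) = (-39 + (-6 + 11*(6 - 4)/24))*(-866) = (-39 + (-6 + (11/24)*2))*(-866) = (-39 + (-6 + 11/12))*(-866) = (-39 - 61/12)*(-866) = -529/12*(-866) = 229057/6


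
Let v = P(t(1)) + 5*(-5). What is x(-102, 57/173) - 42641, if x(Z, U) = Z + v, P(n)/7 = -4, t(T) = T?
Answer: -42796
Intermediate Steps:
P(n) = -28 (P(n) = 7*(-4) = -28)
v = -53 (v = -28 + 5*(-5) = -28 - 25 = -53)
x(Z, U) = -53 + Z (x(Z, U) = Z - 53 = -53 + Z)
x(-102, 57/173) - 42641 = (-53 - 102) - 42641 = -155 - 42641 = -42796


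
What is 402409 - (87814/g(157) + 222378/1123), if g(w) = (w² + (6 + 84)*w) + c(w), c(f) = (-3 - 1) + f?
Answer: 8792410588353/21860318 ≈ 4.0221e+5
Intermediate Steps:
c(f) = -4 + f
g(w) = -4 + w² + 91*w (g(w) = (w² + (6 + 84)*w) + (-4 + w) = (w² + 90*w) + (-4 + w) = -4 + w² + 91*w)
402409 - (87814/g(157) + 222378/1123) = 402409 - (87814/(-4 + 157² + 91*157) + 222378/1123) = 402409 - (87814/(-4 + 24649 + 14287) + 222378*(1/1123)) = 402409 - (87814/38932 + 222378/1123) = 402409 - (87814*(1/38932) + 222378/1123) = 402409 - (43907/19466 + 222378/1123) = 402409 - 1*4378117709/21860318 = 402409 - 4378117709/21860318 = 8792410588353/21860318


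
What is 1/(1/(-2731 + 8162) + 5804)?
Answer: 5431/31521525 ≈ 0.00017229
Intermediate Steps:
1/(1/(-2731 + 8162) + 5804) = 1/(1/5431 + 5804) = 1/(31521525/5431) = 5431/31521525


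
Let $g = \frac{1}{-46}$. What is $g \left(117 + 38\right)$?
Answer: $- \frac{155}{46} \approx -3.3696$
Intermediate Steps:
$g = - \frac{1}{46} \approx -0.021739$
$g \left(117 + 38\right) = - \frac{117 + 38}{46} = \left(- \frac{1}{46}\right) 155 = - \frac{155}{46}$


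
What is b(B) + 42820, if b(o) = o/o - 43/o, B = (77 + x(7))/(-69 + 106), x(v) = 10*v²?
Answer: 24277916/567 ≈ 42818.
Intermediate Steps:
B = 567/37 (B = (77 + 10*7²)/(-69 + 106) = (77 + 10*49)/37 = (77 + 490)*(1/37) = 567*(1/37) = 567/37 ≈ 15.324)
b(o) = 1 - 43/o
b(B) + 42820 = (-43 + 567/37)/(567/37) + 42820 = (37/567)*(-1024/37) + 42820 = -1024/567 + 42820 = 24277916/567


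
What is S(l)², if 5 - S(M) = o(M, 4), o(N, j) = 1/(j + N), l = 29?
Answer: 26896/1089 ≈ 24.698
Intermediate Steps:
o(N, j) = 1/(N + j)
S(M) = 5 - 1/(4 + M) (S(M) = 5 - 1/(M + 4) = 5 - 1/(4 + M))
S(l)² = ((19 + 5*29)/(4 + 29))² = ((19 + 145)/33)² = ((1/33)*164)² = (164/33)² = 26896/1089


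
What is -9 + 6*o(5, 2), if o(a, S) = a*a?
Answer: 141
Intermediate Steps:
o(a, S) = a²
-9 + 6*o(5, 2) = -9 + 6*5² = -9 + 6*25 = -9 + 150 = 141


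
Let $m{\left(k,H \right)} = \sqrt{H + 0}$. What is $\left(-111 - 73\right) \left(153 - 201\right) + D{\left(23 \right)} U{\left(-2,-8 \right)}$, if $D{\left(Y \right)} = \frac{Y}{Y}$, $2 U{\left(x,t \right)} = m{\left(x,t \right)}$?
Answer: $8832 + i \sqrt{2} \approx 8832.0 + 1.4142 i$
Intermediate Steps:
$m{\left(k,H \right)} = \sqrt{H}$
$U{\left(x,t \right)} = \frac{\sqrt{t}}{2}$
$D{\left(Y \right)} = 1$
$\left(-111 - 73\right) \left(153 - 201\right) + D{\left(23 \right)} U{\left(-2,-8 \right)} = \left(-111 - 73\right) \left(153 - 201\right) + 1 \frac{\sqrt{-8}}{2} = \left(-184\right) \left(-48\right) + 1 \frac{2 i \sqrt{2}}{2} = 8832 + 1 i \sqrt{2} = 8832 + i \sqrt{2}$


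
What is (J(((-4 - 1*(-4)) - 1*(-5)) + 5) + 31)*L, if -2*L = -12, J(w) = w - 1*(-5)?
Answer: 276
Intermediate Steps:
J(w) = 5 + w (J(w) = w + 5 = 5 + w)
L = 6 (L = -½*(-12) = 6)
(J(((-4 - 1*(-4)) - 1*(-5)) + 5) + 31)*L = ((5 + (((-4 - 1*(-4)) - 1*(-5)) + 5)) + 31)*6 = ((5 + (((-4 + 4) + 5) + 5)) + 31)*6 = ((5 + ((0 + 5) + 5)) + 31)*6 = ((5 + (5 + 5)) + 31)*6 = ((5 + 10) + 31)*6 = (15 + 31)*6 = 46*6 = 276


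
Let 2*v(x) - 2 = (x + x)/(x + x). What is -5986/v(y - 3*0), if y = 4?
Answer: -11972/3 ≈ -3990.7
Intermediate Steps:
v(x) = 3/2 (v(x) = 1 + ((x + x)/(x + x))/2 = 1 + ((2*x)/((2*x)))/2 = 1 + ((2*x)*(1/(2*x)))/2 = 1 + (½)*1 = 1 + ½ = 3/2)
-5986/v(y - 3*0) = -5986/3/2 = -5986*⅔ = -11972/3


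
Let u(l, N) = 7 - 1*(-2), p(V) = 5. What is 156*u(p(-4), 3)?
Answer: 1404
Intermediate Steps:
u(l, N) = 9 (u(l, N) = 7 + 2 = 9)
156*u(p(-4), 3) = 156*9 = 1404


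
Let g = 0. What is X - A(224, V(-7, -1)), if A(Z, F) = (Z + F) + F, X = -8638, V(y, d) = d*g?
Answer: -8862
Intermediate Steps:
V(y, d) = 0 (V(y, d) = d*0 = 0)
A(Z, F) = Z + 2*F (A(Z, F) = (F + Z) + F = Z + 2*F)
X - A(224, V(-7, -1)) = -8638 - (224 + 2*0) = -8638 - (224 + 0) = -8638 - 1*224 = -8638 - 224 = -8862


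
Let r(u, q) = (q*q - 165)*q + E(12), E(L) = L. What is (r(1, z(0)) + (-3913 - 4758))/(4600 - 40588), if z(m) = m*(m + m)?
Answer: 8659/35988 ≈ 0.24061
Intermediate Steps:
z(m) = 2*m**2 (z(m) = m*(2*m) = 2*m**2)
r(u, q) = 12 + q*(-165 + q**2) (r(u, q) = (q*q - 165)*q + 12 = (q**2 - 165)*q + 12 = (-165 + q**2)*q + 12 = q*(-165 + q**2) + 12 = 12 + q*(-165 + q**2))
(r(1, z(0)) + (-3913 - 4758))/(4600 - 40588) = ((12 + (2*0**2)**3 - 330*0**2) + (-3913 - 4758))/(4600 - 40588) = ((12 + (2*0)**3 - 330*0) - 8671)/(-35988) = ((12 + 0**3 - 165*0) - 8671)*(-1/35988) = ((12 + 0 + 0) - 8671)*(-1/35988) = (12 - 8671)*(-1/35988) = -8659*(-1/35988) = 8659/35988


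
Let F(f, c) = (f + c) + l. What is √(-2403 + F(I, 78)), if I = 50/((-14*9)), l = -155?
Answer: I*√1093855/21 ≈ 49.804*I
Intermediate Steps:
I = -25/63 (I = 50/(-126) = 50*(-1/126) = -25/63 ≈ -0.39683)
F(f, c) = -155 + c + f (F(f, c) = (f + c) - 155 = (c + f) - 155 = -155 + c + f)
√(-2403 + F(I, 78)) = √(-2403 + (-155 + 78 - 25/63)) = √(-2403 - 4876/63) = √(-156265/63) = I*√1093855/21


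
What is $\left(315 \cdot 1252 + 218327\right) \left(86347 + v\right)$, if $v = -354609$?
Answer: $-164366005234$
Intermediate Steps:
$\left(315 \cdot 1252 + 218327\right) \left(86347 + v\right) = \left(315 \cdot 1252 + 218327\right) \left(86347 - 354609\right) = \left(394380 + 218327\right) \left(-268262\right) = 612707 \left(-268262\right) = -164366005234$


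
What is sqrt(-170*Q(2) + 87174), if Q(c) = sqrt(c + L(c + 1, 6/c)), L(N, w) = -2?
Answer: 3*sqrt(9686) ≈ 295.25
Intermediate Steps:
Q(c) = sqrt(-2 + c) (Q(c) = sqrt(c - 2) = sqrt(-2 + c))
sqrt(-170*Q(2) + 87174) = sqrt(-170*sqrt(-2 + 2) + 87174) = sqrt(-170*sqrt(0) + 87174) = sqrt(-170*0 + 87174) = sqrt(0 + 87174) = sqrt(87174) = 3*sqrt(9686)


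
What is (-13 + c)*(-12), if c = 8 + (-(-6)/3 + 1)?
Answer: 24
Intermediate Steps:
c = 11 (c = 8 + (-(-6)/3 + 1) = 8 + (-2*(-1) + 1) = 8 + (2 + 1) = 8 + 3 = 11)
(-13 + c)*(-12) = (-13 + 11)*(-12) = -2*(-12) = 24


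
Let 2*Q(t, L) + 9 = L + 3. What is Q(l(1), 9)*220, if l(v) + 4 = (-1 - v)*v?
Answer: 330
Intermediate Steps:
l(v) = -4 + v*(-1 - v) (l(v) = -4 + (-1 - v)*v = -4 + v*(-1 - v))
Q(t, L) = -3 + L/2 (Q(t, L) = -9/2 + (L + 3)/2 = -9/2 + (3 + L)/2 = -9/2 + (3/2 + L/2) = -3 + L/2)
Q(l(1), 9)*220 = (-3 + (½)*9)*220 = (-3 + 9/2)*220 = (3/2)*220 = 330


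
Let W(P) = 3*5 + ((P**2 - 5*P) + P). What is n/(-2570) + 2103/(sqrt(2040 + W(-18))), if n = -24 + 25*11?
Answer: -251/2570 + 701*sqrt(2451)/817 ≈ 42.381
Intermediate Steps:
W(P) = 15 + P**2 - 4*P (W(P) = 15 + (P**2 - 4*P) = 15 + P**2 - 4*P)
n = 251 (n = -24 + 275 = 251)
n/(-2570) + 2103/(sqrt(2040 + W(-18))) = 251/(-2570) + 2103/(sqrt(2040 + (15 + (-18)**2 - 4*(-18)))) = 251*(-1/2570) + 2103/(sqrt(2040 + (15 + 324 + 72))) = -251/2570 + 2103/(sqrt(2040 + 411)) = -251/2570 + 2103/(sqrt(2451)) = -251/2570 + 2103*(sqrt(2451)/2451) = -251/2570 + 701*sqrt(2451)/817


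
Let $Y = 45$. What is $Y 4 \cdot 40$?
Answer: $7200$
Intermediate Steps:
$Y 4 \cdot 40 = 45 \cdot 4 \cdot 40 = 180 \cdot 40 = 7200$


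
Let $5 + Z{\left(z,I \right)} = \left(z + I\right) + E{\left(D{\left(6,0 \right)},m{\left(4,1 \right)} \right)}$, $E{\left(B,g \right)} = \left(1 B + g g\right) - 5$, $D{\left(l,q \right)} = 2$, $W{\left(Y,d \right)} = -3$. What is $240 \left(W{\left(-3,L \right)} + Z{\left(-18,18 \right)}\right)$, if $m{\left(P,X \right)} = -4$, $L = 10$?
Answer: $1200$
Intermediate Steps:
$E{\left(B,g \right)} = -5 + B + g^{2}$ ($E{\left(B,g \right)} = \left(B + g^{2}\right) - 5 = -5 + B + g^{2}$)
$Z{\left(z,I \right)} = 8 + I + z$ ($Z{\left(z,I \right)} = -5 + \left(\left(z + I\right) + \left(-5 + 2 + \left(-4\right)^{2}\right)\right) = -5 + \left(\left(I + z\right) + \left(-5 + 2 + 16\right)\right) = -5 + \left(\left(I + z\right) + 13\right) = -5 + \left(13 + I + z\right) = 8 + I + z$)
$240 \left(W{\left(-3,L \right)} + Z{\left(-18,18 \right)}\right) = 240 \left(-3 + \left(8 + 18 - 18\right)\right) = 240 \left(-3 + 8\right) = 240 \cdot 5 = 1200$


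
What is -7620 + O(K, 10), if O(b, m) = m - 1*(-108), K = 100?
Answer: -7502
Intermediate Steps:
O(b, m) = 108 + m (O(b, m) = m + 108 = 108 + m)
-7620 + O(K, 10) = -7620 + (108 + 10) = -7620 + 118 = -7502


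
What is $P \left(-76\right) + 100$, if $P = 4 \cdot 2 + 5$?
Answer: $-888$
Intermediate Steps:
$P = 13$ ($P = 8 + 5 = 13$)
$P \left(-76\right) + 100 = 13 \left(-76\right) + 100 = -988 + 100 = -888$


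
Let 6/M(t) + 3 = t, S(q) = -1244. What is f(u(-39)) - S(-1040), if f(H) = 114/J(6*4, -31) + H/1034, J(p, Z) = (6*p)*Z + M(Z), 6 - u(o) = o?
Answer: 32539900313/26157098 ≈ 1244.0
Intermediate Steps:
M(t) = 6/(-3 + t)
u(o) = 6 - o
J(p, Z) = 6/(-3 + Z) + 6*Z*p (J(p, Z) = (6*p)*Z + 6/(-3 + Z) = 6*Z*p + 6/(-3 + Z) = 6/(-3 + Z) + 6*Z*p)
f(H) = -646/25297 + H/1034 (f(H) = 114/((6*(1 - 31*6*4*(-3 - 31))/(-3 - 31))) + H/1034 = 114/((6*(1 - 31*24*(-34))/(-34))) + H*(1/1034) = 114/((6*(-1/34)*(1 + 25296))) + H/1034 = 114/((6*(-1/34)*25297)) + H/1034 = 114/(-75891/17) + H/1034 = 114*(-17/75891) + H/1034 = -646/25297 + H/1034)
f(u(-39)) - S(-1040) = (-646/25297 + (6 - 1*(-39))/1034) - 1*(-1244) = (-646/25297 + (6 + 39)/1034) + 1244 = (-646/25297 + (1/1034)*45) + 1244 = (-646/25297 + 45/1034) + 1244 = 470401/26157098 + 1244 = 32539900313/26157098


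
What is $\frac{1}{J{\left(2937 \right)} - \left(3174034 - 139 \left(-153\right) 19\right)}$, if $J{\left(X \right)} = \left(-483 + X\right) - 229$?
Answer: $- \frac{1}{3575882} \approx -2.7965 \cdot 10^{-7}$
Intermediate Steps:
$J{\left(X \right)} = -712 + X$
$\frac{1}{J{\left(2937 \right)} - \left(3174034 - 139 \left(-153\right) 19\right)} = \frac{1}{\left(-712 + 2937\right) - \left(3174034 - 139 \left(-153\right) 19\right)} = \frac{1}{2225 - 3578107} = \frac{1}{-3575882} = - \frac{1}{3575882}$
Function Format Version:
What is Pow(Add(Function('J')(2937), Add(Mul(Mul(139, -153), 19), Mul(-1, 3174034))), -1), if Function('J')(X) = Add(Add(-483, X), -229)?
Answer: Rational(-1, 3575882) ≈ -2.7965e-7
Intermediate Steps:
Function('J')(X) = Add(-712, X)
Pow(Add(Function('J')(2937), Add(Mul(Mul(139, -153), 19), Mul(-1, 3174034))), -1) = Pow(Add(Add(-712, 2937), Add(Mul(Mul(139, -153), 19), Mul(-1, 3174034))), -1) = Pow(Add(2225, Add(Mul(-21267, 19), -3174034)), -1) = Pow(Add(2225, Add(-404073, -3174034)), -1) = Pow(Add(2225, -3578107), -1) = Pow(-3575882, -1) = Rational(-1, 3575882)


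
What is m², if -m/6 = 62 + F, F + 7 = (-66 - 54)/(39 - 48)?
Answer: 168100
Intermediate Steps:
F = 19/3 (F = -7 + (-66 - 54)/(39 - 48) = -7 - 120/(-9) = -7 - 120*(-⅑) = -7 + 40/3 = 19/3 ≈ 6.3333)
m = -410 (m = -6*(62 + 19/3) = -6*205/3 = -410)
m² = (-410)² = 168100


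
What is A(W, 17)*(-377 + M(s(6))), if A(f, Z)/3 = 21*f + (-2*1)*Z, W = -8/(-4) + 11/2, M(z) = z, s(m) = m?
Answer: -274911/2 ≈ -1.3746e+5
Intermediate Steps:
W = 15/2 (W = -8*(-¼) + 11*(½) = 2 + 11/2 = 15/2 ≈ 7.5000)
A(f, Z) = -6*Z + 63*f (A(f, Z) = 3*(21*f + (-2*1)*Z) = 3*(21*f - 2*Z) = 3*(-2*Z + 21*f) = -6*Z + 63*f)
A(W, 17)*(-377 + M(s(6))) = (-6*17 + 63*(15/2))*(-377 + 6) = (-102 + 945/2)*(-371) = (741/2)*(-371) = -274911/2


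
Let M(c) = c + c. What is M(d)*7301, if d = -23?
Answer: -335846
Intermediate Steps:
M(c) = 2*c
M(d)*7301 = (2*(-23))*7301 = -46*7301 = -335846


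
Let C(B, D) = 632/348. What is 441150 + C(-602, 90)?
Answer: 38380208/87 ≈ 4.4115e+5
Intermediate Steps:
C(B, D) = 158/87 (C(B, D) = 632*(1/348) = 158/87)
441150 + C(-602, 90) = 441150 + 158/87 = 38380208/87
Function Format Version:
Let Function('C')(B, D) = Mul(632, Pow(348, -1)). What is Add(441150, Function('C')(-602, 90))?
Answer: Rational(38380208, 87) ≈ 4.4115e+5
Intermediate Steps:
Function('C')(B, D) = Rational(158, 87) (Function('C')(B, D) = Mul(632, Rational(1, 348)) = Rational(158, 87))
Add(441150, Function('C')(-602, 90)) = Add(441150, Rational(158, 87)) = Rational(38380208, 87)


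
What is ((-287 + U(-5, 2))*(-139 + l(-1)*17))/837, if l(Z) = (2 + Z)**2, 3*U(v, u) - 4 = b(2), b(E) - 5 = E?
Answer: 103700/2511 ≈ 41.298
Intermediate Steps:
b(E) = 5 + E
U(v, u) = 11/3 (U(v, u) = 4/3 + (5 + 2)/3 = 4/3 + (1/3)*7 = 4/3 + 7/3 = 11/3)
((-287 + U(-5, 2))*(-139 + l(-1)*17))/837 = ((-287 + 11/3)*(-139 + (2 - 1)**2*17))/837 = -850*(-139 + 1**2*17)/3*(1/837) = -850*(-139 + 1*17)/3*(1/837) = -850*(-139 + 17)/3*(1/837) = -850/3*(-122)*(1/837) = (103700/3)*(1/837) = 103700/2511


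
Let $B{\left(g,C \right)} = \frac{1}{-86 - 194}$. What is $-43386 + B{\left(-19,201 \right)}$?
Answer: $- \frac{12148081}{280} \approx -43386.0$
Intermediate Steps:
$B{\left(g,C \right)} = - \frac{1}{280}$ ($B{\left(g,C \right)} = \frac{1}{-280} = - \frac{1}{280}$)
$-43386 + B{\left(-19,201 \right)} = -43386 - \frac{1}{280} = - \frac{12148081}{280}$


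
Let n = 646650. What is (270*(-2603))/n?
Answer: -2603/2395 ≈ -1.0868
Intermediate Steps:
(270*(-2603))/n = (270*(-2603))/646650 = -702810*1/646650 = -2603/2395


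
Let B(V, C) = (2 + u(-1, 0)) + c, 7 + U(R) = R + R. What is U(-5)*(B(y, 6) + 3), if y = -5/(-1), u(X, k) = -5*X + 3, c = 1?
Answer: -238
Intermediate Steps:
u(X, k) = 3 - 5*X
U(R) = -7 + 2*R (U(R) = -7 + (R + R) = -7 + 2*R)
y = 5 (y = -5*(-1) = 5)
B(V, C) = 11 (B(V, C) = (2 + (3 - 5*(-1))) + 1 = (2 + (3 + 5)) + 1 = (2 + 8) + 1 = 10 + 1 = 11)
U(-5)*(B(y, 6) + 3) = (-7 + 2*(-5))*(11 + 3) = (-7 - 10)*14 = -17*14 = -238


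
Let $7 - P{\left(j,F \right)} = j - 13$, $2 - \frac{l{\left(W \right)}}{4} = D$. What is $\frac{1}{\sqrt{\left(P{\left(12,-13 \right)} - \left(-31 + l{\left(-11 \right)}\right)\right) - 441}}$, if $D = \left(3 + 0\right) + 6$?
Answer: $- \frac{i \sqrt{374}}{374} \approx - 0.051709 i$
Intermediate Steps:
$D = 9$ ($D = 3 + 6 = 9$)
$l{\left(W \right)} = -28$ ($l{\left(W \right)} = 8 - 36 = -28$)
$P{\left(j,F \right)} = 20 - j$ ($P{\left(j,F \right)} = 7 - \left(j - 13\right) = 7 - \left(-13 + j\right) = 20 - j$)
$\frac{1}{\sqrt{\left(P{\left(12,-13 \right)} - \left(-31 + l{\left(-11 \right)}\right)\right) - 441}} = \frac{1}{\sqrt{\left(\left(20 - 12\right) - \left(-31 - 28\right)\right) - 441}} = \frac{1}{\sqrt{\left(\left(20 - 12\right) - -59\right) - 441}} = \frac{1}{\sqrt{\left(8 + 59\right) - 441}} = \frac{1}{\sqrt{67 - 441}} = \frac{1}{\sqrt{-374}} = \frac{1}{i \sqrt{374}} = - \frac{i \sqrt{374}}{374}$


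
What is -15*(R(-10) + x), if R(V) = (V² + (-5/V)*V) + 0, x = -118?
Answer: 345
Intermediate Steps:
R(V) = -5 + V² (R(V) = (V² - 5) + 0 = (-5 + V²) + 0 = -5 + V²)
-15*(R(-10) + x) = -15*((-5 + (-10)²) - 118) = -15*((-5 + 100) - 118) = -15*(95 - 118) = -15*(-23) = 345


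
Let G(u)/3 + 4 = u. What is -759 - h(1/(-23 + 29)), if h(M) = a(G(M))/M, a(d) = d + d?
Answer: -621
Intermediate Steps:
G(u) = -12 + 3*u
a(d) = 2*d
h(M) = (-24 + 6*M)/M (h(M) = (2*(-12 + 3*M))/M = (-24 + 6*M)/M)
-759 - h(1/(-23 + 29)) = -759 - (6 - 24/(1/(-23 + 29))) = -759 - (6 - 24/(1/6)) = -759 - (6 - 24/⅙) = -759 - (6 - 24*6) = -759 - (6 - 144) = -759 - 1*(-138) = -759 + 138 = -621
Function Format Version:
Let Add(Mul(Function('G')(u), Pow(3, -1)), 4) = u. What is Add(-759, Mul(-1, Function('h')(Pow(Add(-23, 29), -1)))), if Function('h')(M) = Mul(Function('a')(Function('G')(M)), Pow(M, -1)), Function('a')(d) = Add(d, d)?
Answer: -621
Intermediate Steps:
Function('G')(u) = Add(-12, Mul(3, u))
Function('a')(d) = Mul(2, d)
Function('h')(M) = Mul(Pow(M, -1), Add(-24, Mul(6, M))) (Function('h')(M) = Mul(Mul(2, Add(-12, Mul(3, M))), Pow(M, -1)) = Mul(Add(-24, Mul(6, M)), Pow(M, -1)) = Mul(Pow(M, -1), Add(-24, Mul(6, M))))
Add(-759, Mul(-1, Function('h')(Pow(Add(-23, 29), -1)))) = Add(-759, Mul(-1, Add(6, Mul(-24, Pow(Pow(Add(-23, 29), -1), -1))))) = Add(-759, Mul(-1, Add(6, Mul(-24, Pow(Pow(6, -1), -1))))) = Add(-759, Mul(-1, Add(6, Mul(-24, Pow(Rational(1, 6), -1))))) = Add(-759, Mul(-1, Add(6, Mul(-24, 6)))) = Add(-759, Mul(-1, Add(6, -144))) = Add(-759, Mul(-1, -138)) = Add(-759, 138) = -621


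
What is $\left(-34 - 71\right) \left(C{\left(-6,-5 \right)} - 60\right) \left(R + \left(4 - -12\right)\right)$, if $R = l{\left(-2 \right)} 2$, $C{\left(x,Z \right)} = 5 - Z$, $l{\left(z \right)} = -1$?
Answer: $73500$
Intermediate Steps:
$R = -2$ ($R = \left(-1\right) 2 = -2$)
$\left(-34 - 71\right) \left(C{\left(-6,-5 \right)} - 60\right) \left(R + \left(4 - -12\right)\right) = \left(-34 - 71\right) \left(\left(5 - -5\right) - 60\right) \left(-2 + \left(4 - -12\right)\right) = - 105 \left(\left(5 + 5\right) - 60\right) \left(-2 + \left(4 + 12\right)\right) = - 105 \left(10 - 60\right) \left(-2 + 16\right) = \left(-105\right) \left(-50\right) 14 = 5250 \cdot 14 = 73500$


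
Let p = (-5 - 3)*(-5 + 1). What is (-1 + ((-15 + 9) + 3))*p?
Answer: -128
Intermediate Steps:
p = 32 (p = -8*(-4) = 32)
(-1 + ((-15 + 9) + 3))*p = (-1 + ((-15 + 9) + 3))*32 = (-1 + (-6 + 3))*32 = (-1 - 3)*32 = -4*32 = -128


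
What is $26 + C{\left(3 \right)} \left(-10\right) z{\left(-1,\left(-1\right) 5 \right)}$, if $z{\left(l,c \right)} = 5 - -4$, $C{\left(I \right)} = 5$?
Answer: $-424$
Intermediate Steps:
$z{\left(l,c \right)} = 9$ ($z{\left(l,c \right)} = 5 + 4 = 9$)
$26 + C{\left(3 \right)} \left(-10\right) z{\left(-1,\left(-1\right) 5 \right)} = 26 + 5 \left(-10\right) 9 = 26 - 450 = -424$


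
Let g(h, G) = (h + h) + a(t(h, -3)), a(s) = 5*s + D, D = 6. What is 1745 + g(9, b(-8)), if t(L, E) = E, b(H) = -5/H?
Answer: 1754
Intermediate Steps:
a(s) = 6 + 5*s (a(s) = 5*s + 6 = 6 + 5*s)
g(h, G) = -9 + 2*h (g(h, G) = (h + h) + (6 + 5*(-3)) = 2*h + (6 - 15) = 2*h - 9 = -9 + 2*h)
1745 + g(9, b(-8)) = 1745 + (-9 + 2*9) = 1745 + (-9 + 18) = 1745 + 9 = 1754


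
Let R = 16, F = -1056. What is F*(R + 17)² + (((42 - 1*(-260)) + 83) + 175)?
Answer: -1149424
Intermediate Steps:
F*(R + 17)² + (((42 - 1*(-260)) + 83) + 175) = -1056*(16 + 17)² + (((42 - 1*(-260)) + 83) + 175) = -1056*33² + (((42 + 260) + 83) + 175) = -1056*1089 + ((302 + 83) + 175) = -1149984 + (385 + 175) = -1149984 + 560 = -1149424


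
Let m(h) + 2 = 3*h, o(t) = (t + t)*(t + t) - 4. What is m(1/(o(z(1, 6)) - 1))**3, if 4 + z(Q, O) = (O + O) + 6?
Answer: -3760028875/472729139 ≈ -7.9539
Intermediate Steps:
z(Q, O) = 2 + 2*O (z(Q, O) = -4 + ((O + O) + 6) = -4 + (2*O + 6) = -4 + (6 + 2*O) = 2 + 2*O)
o(t) = -4 + 4*t**2 (o(t) = (2*t)*(2*t) - 4 = 4*t**2 - 4 = -4 + 4*t**2)
m(h) = -2 + 3*h
m(1/(o(z(1, 6)) - 1))**3 = (-2 + 3/((-4 + 4*(2 + 2*6)**2) - 1))**3 = (-2 + 3/((-4 + 4*(2 + 12)**2) - 1))**3 = (-2 + 3/((-4 + 4*14**2) - 1))**3 = (-2 + 3/((-4 + 4*196) - 1))**3 = (-2 + 3/((-4 + 784) - 1))**3 = (-2 + 3/(780 - 1))**3 = (-2 + 3/779)**3 = (-1555/779)**3 = -3760028875/472729139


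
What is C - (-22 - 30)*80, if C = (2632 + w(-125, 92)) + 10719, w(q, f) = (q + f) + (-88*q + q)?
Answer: 28353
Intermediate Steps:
w(q, f) = f - 86*q (w(q, f) = (f + q) - 87*q = f - 86*q)
C = 24193 (C = (2632 + (92 - 86*(-125))) + 10719 = (2632 + (92 + 10750)) + 10719 = (2632 + 10842) + 10719 = 13474 + 10719 = 24193)
C - (-22 - 30)*80 = 24193 - (-22 - 30)*80 = 24193 - (-52)*80 = 24193 - 1*(-4160) = 24193 + 4160 = 28353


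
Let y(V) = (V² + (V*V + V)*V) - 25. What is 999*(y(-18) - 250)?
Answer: -5453541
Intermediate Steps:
y(V) = -25 + V² + V*(V + V²) (y(V) = (V² + (V² + V)*V) - 25 = (V² + (V + V²)*V) - 25 = (V² + V*(V + V²)) - 25 = -25 + V² + V*(V + V²))
999*(y(-18) - 250) = 999*((-25 + (-18)³ + 2*(-18)²) - 250) = 999*((-25 - 5832 + 2*324) - 250) = 999*((-25 - 5832 + 648) - 250) = 999*(-5209 - 250) = 999*(-5459) = -5453541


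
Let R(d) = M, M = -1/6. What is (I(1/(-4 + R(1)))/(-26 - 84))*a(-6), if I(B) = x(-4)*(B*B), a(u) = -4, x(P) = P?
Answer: -288/34375 ≈ -0.0083782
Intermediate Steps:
M = -⅙ (M = -1*⅙ = -⅙ ≈ -0.16667)
R(d) = -⅙
I(B) = -4*B² (I(B) = -4*B*B = -4*B²)
(I(1/(-4 + R(1)))/(-26 - 84))*a(-6) = ((-4/(-4 - ⅙)²)/(-26 - 84))*(-4) = ((-4*(1/(-25/6))²)/(-110))*(-4) = -(-2)*(-6/25)²/55*(-4) = -(-2)*36/(55*625)*(-4) = -1/110*(-144/625)*(-4) = (72/34375)*(-4) = -288/34375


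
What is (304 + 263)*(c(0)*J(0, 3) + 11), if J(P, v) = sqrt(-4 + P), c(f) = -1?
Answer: 6237 - 1134*I ≈ 6237.0 - 1134.0*I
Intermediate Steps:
(304 + 263)*(c(0)*J(0, 3) + 11) = (304 + 263)*(-sqrt(-4 + 0) + 11) = 567*(-sqrt(-4) + 11) = 567*(-2*I + 11) = 567*(11 - 2*I) = 6237 - 1134*I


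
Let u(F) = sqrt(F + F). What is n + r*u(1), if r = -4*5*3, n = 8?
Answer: 8 - 60*sqrt(2) ≈ -76.853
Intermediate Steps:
u(F) = sqrt(2)*sqrt(F) (u(F) = sqrt(2*F) = sqrt(2)*sqrt(F))
r = -60 (r = -20*3 = -60)
n + r*u(1) = 8 - 60*sqrt(2)*sqrt(1) = 8 - 60*sqrt(2)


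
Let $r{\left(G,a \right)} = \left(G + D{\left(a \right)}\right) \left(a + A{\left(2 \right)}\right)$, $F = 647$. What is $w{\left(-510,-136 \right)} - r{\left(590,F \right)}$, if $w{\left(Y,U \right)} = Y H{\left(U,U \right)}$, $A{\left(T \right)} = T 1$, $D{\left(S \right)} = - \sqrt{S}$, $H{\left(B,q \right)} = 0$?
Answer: $-382910 + 649 \sqrt{647} \approx -3.664 \cdot 10^{5}$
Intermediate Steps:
$A{\left(T \right)} = T$
$w{\left(Y,U \right)} = 0$ ($w{\left(Y,U \right)} = Y 0 = 0$)
$r{\left(G,a \right)} = \left(2 + a\right) \left(G - \sqrt{a}\right)$ ($r{\left(G,a \right)} = \left(G - \sqrt{a}\right) \left(a + 2\right) = \left(G - \sqrt{a}\right) \left(2 + a\right) = \left(2 + a\right) \left(G - \sqrt{a}\right)$)
$w{\left(-510,-136 \right)} - r{\left(590,F \right)} = 0 - \left(- 647^{\frac{3}{2}} - 2 \sqrt{647} + 2 \cdot 590 + 590 \cdot 647\right) = 0 - \left(- 647 \sqrt{647} - 2 \sqrt{647} + 1180 + 381730\right) = 0 - \left(382910 - 649 \sqrt{647}\right) = -382910 + 649 \sqrt{647}$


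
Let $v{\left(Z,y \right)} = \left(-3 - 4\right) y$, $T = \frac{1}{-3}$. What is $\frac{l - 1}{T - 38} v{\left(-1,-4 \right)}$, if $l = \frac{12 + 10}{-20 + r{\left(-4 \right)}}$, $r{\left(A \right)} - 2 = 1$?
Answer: $\frac{3276}{1955} \approx 1.6757$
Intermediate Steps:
$r{\left(A \right)} = 3$ ($r{\left(A \right)} = 2 + 1 = 3$)
$l = - \frac{22}{17}$ ($l = \frac{12 + 10}{-20 + 3} = \frac{22}{-17} = 22 \left(- \frac{1}{17}\right) = - \frac{22}{17} \approx -1.2941$)
$T = - \frac{1}{3} \approx -0.33333$
$v{\left(Z,y \right)} = - 7 y$
$\frac{l - 1}{T - 38} v{\left(-1,-4 \right)} = \frac{- \frac{22}{17} - 1}{- \frac{1}{3} - 38} \left(\left(-7\right) \left(-4\right)\right) = - \frac{39}{17 \left(- \frac{115}{3}\right)} 28 = \left(- \frac{39}{17}\right) \left(- \frac{3}{115}\right) 28 = \frac{117}{1955} \cdot 28 = \frac{3276}{1955}$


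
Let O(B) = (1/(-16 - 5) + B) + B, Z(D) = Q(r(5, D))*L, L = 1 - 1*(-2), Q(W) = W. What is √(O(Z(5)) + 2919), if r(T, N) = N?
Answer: 2*√325122/21 ≈ 54.304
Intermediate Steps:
L = 3 (L = 1 + 2 = 3)
Z(D) = 3*D (Z(D) = D*3 = 3*D)
O(B) = -1/21 + 2*B (O(B) = (1/(-21) + B) + B = (-1/21 + B) + B = -1/21 + 2*B)
√(O(Z(5)) + 2919) = √((-1/21 + 2*(3*5)) + 2919) = √((-1/21 + 2*15) + 2919) = √((-1/21 + 30) + 2919) = √(629/21 + 2919) = √(61928/21) = 2*√325122/21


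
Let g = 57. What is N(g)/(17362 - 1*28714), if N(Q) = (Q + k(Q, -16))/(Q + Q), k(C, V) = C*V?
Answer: 5/7568 ≈ 0.00066068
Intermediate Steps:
N(Q) = -15/2 (N(Q) = (Q + Q*(-16))/(Q + Q) = (Q - 16*Q)/((2*Q)) = (-15*Q)*(1/(2*Q)) = -15/2)
N(g)/(17362 - 1*28714) = -15/(2*(17362 - 1*28714)) = -15/(2*(17362 - 28714)) = -15/2/(-11352) = -15/2*(-1/11352) = 5/7568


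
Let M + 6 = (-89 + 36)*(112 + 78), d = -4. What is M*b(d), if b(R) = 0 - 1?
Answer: 10076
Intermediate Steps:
M = -10076 (M = -6 + (-89 + 36)*(112 + 78) = -6 - 53*190 = -6 - 10070 = -10076)
b(R) = -1
M*b(d) = -10076*(-1) = 10076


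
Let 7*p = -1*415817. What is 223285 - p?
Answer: 1978812/7 ≈ 2.8269e+5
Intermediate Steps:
p = -415817/7 (p = (-1*415817)/7 = (⅐)*(-415817) = -415817/7 ≈ -59402.)
223285 - p = 223285 - 1*(-415817/7) = 223285 + 415817/7 = 1978812/7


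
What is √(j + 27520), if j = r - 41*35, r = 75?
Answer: 4*√1635 ≈ 161.74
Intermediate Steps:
j = -1360 (j = 75 - 41*35 = 75 - 1435 = -1360)
√(j + 27520) = √(-1360 + 27520) = √26160 = 4*√1635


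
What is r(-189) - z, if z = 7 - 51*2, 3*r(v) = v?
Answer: 32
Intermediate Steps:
r(v) = v/3
z = -95 (z = 7 - 102 = -95)
r(-189) - z = (⅓)*(-189) - 1*(-95) = -63 + 95 = 32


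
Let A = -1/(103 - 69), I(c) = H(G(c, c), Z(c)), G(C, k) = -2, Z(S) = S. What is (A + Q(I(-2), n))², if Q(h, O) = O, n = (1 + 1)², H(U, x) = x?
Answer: 18225/1156 ≈ 15.766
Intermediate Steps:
n = 4 (n = 2² = 4)
I(c) = c
A = -1/34 ≈ -0.029412
(A + Q(I(-2), n))² = (-1/34 + 4)² = (135/34)² = 18225/1156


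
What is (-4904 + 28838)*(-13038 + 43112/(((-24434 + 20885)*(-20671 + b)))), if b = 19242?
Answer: -527524887638908/1690507 ≈ -3.1205e+8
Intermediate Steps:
(-4904 + 28838)*(-13038 + 43112/(((-24434 + 20885)*(-20671 + b)))) = (-4904 + 28838)*(-13038 + 43112/(((-24434 + 20885)*(-20671 + 19242)))) = 23934*(-13038 + 43112/((-3549*(-1429)))) = 23934*(-13038 + 43112/5071521) = 23934*(-66122447686/5071521) = -527524887638908/1690507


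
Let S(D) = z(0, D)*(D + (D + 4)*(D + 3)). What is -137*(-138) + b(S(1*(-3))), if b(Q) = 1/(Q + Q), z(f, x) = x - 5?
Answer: 907489/48 ≈ 18906.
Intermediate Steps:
z(f, x) = -5 + x
S(D) = (-5 + D)*(D + (3 + D)*(4 + D)) (S(D) = (-5 + D)*(D + (D + 4)*(D + 3)) = (-5 + D)*(D + (4 + D)*(3 + D)) = (-5 + D)*(D + (3 + D)*(4 + D)))
b(Q) = 1/(2*Q)
-137*(-138) + b(S(1*(-3))) = -137*(-138) + 1/(2*(((-5 + 1*(-3))*(12 + (1*(-3))² + 8*(1*(-3)))))) = 18906 + 1/(2*(((-5 - 3)*(12 + (-3)² + 8*(-3))))) = 18906 + 1/(2*((-8*(12 + 9 - 24)))) = 18906 + 1/(2*((-8*(-3)))) = 18906 + (½)/24 = 18906 + (½)*(1/24) = 18906 + 1/48 = 907489/48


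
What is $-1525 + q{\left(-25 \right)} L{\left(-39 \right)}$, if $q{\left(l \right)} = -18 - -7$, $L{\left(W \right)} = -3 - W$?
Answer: $-1921$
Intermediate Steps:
$q{\left(l \right)} = -11$ ($q{\left(l \right)} = -18 + 7 = -11$)
$-1525 + q{\left(-25 \right)} L{\left(-39 \right)} = -1525 - 11 \left(-3 - -39\right) = -1525 - 11 \left(-3 + 39\right) = -1525 - 396 = -1921$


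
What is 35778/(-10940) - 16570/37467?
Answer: -760885063/204944490 ≈ -3.7126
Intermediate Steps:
35778/(-10940) - 16570/37467 = 35778*(-1/10940) - 16570*1/37467 = -17889/5470 - 16570/37467 = -760885063/204944490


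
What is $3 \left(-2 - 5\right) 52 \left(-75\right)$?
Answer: $81900$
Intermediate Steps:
$3 \left(-2 - 5\right) 52 \left(-75\right) = 3 \left(-7\right) 52 \left(-75\right) = \left(-21\right) 52 \left(-75\right) = \left(-1092\right) \left(-75\right) = 81900$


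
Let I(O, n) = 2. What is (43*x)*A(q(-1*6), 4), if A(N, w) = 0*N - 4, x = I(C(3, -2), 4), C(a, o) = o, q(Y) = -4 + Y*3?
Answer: -344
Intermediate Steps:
q(Y) = -4 + 3*Y
x = 2
A(N, w) = -4 (A(N, w) = 0 - 4 = -4)
(43*x)*A(q(-1*6), 4) = (43*2)*(-4) = 86*(-4) = -344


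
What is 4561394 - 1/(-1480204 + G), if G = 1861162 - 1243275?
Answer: 3933367589899/862317 ≈ 4.5614e+6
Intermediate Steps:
G = 617887
4561394 - 1/(-1480204 + G) = 4561394 - 1/(-1480204 + 617887) = 4561394 - 1/(-862317) = 4561394 - 1*(-1/862317) = 4561394 + 1/862317 = 3933367589899/862317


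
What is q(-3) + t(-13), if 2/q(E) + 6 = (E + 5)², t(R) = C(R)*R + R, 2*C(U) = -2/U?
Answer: -15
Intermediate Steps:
C(U) = -1/U (C(U) = (-2/U)/2 = -1/U)
t(R) = -1 + R (t(R) = (-1/R)*R + R = -1 + R)
q(E) = 2/(-6 + (5 + E)²) (q(E) = 2/(-6 + (E + 5)²) = 2/(-6 + (5 + E)²))
q(-3) + t(-13) = 2/(-6 + (5 - 3)²) + (-1 - 13) = 2/(-6 + 2²) - 14 = 2/(-6 + 4) - 14 = 2/(-2) - 14 = 2*(-½) - 14 = -1 - 14 = -15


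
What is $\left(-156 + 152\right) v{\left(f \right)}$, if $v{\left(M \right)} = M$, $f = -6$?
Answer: $24$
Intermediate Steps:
$\left(-156 + 152\right) v{\left(f \right)} = \left(-156 + 152\right) \left(-6\right) = \left(-4\right) \left(-6\right) = 24$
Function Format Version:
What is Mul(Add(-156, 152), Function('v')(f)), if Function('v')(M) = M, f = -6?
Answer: 24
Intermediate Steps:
Mul(Add(-156, 152), Function('v')(f)) = Mul(Add(-156, 152), -6) = Mul(-4, -6) = 24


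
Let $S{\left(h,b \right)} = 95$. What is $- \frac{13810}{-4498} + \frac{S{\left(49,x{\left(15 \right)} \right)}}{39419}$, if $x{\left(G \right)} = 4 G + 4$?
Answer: $\frac{272401850}{88653331} \approx 3.0727$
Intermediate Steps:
$x{\left(G \right)} = 4 + 4 G$
$- \frac{13810}{-4498} + \frac{S{\left(49,x{\left(15 \right)} \right)}}{39419} = - \frac{13810}{-4498} + \frac{95}{39419} = \left(-13810\right) \left(- \frac{1}{4498}\right) + 95 \cdot \frac{1}{39419} = \frac{6905}{2249} + \frac{95}{39419} = \frac{272401850}{88653331}$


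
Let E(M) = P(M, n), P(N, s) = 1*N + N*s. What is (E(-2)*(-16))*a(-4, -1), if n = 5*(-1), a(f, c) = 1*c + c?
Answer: 256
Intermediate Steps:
a(f, c) = 2*c (a(f, c) = c + c = 2*c)
n = -5
P(N, s) = N + N*s
E(M) = -4*M (E(M) = M*(1 - 5) = M*(-4) = -4*M)
(E(-2)*(-16))*a(-4, -1) = (-4*(-2)*(-16))*(2*(-1)) = (8*(-16))*(-2) = -128*(-2) = 256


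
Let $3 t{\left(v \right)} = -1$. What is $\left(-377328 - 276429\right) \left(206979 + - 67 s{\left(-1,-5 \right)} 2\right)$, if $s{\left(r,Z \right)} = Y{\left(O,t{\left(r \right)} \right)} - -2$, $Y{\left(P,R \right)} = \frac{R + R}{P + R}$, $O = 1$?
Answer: $-135226366665$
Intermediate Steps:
$t{\left(v \right)} = - \frac{1}{3}$ ($t{\left(v \right)} = \frac{1}{3} \left(-1\right) = - \frac{1}{3}$)
$Y{\left(P,R \right)} = \frac{2 R}{P + R}$
$s{\left(r,Z \right)} = 1$ ($s{\left(r,Z \right)} = 2 \left(- \frac{1}{3}\right) \frac{1}{1 - \frac{1}{3}} - -2 = 2 \left(- \frac{1}{3}\right) \frac{1}{\frac{2}{3}} + 2 = 2 \left(- \frac{1}{3}\right) \frac{3}{2} + 2 = -1 + 2 = 1$)
$\left(-377328 - 276429\right) \left(206979 + - 67 s{\left(-1,-5 \right)} 2\right) = \left(-377328 - 276429\right) \left(206979 + \left(-67\right) 1 \cdot 2\right) = - 653757 \left(206979 - 134\right) = \left(-653757\right) 206845 = -135226366665$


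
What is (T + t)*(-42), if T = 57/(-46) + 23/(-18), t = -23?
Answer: 73948/69 ≈ 1071.7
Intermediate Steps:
T = -521/207 (T = 57*(-1/46) + 23*(-1/18) = -57/46 - 23/18 = -521/207 ≈ -2.5169)
(T + t)*(-42) = (-521/207 - 23)*(-42) = -5282/207*(-42) = 73948/69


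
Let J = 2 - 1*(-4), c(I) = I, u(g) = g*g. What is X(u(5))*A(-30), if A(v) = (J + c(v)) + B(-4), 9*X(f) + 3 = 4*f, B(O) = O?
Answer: -2716/9 ≈ -301.78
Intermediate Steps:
u(g) = g**2
J = 6 (J = 2 + 4 = 6)
X(f) = -1/3 + 4*f/9 (X(f) = -1/3 + (4*f)/9 = -1/3 + 4*f/9)
A(v) = 2 + v (A(v) = (6 + v) - 4 = 2 + v)
X(u(5))*A(-30) = (-1/3 + (4/9)*5**2)*(2 - 30) = (-1/3 + (4/9)*25)*(-28) = (-1/3 + 100/9)*(-28) = (97/9)*(-28) = -2716/9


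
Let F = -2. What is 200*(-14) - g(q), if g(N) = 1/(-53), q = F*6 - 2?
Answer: -148399/53 ≈ -2800.0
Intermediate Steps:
q = -14 (q = -2*6 - 2 = -12 - 2 = -14)
g(N) = -1/53
200*(-14) - g(q) = 200*(-14) - 1*(-1/53) = -2800 + 1/53 = -148399/53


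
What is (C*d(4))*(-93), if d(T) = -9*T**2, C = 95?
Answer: 1272240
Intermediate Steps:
(C*d(4))*(-93) = (95*(-9*4**2))*(-93) = (95*(-9*16))*(-93) = (95*(-144))*(-93) = -13680*(-93) = 1272240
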